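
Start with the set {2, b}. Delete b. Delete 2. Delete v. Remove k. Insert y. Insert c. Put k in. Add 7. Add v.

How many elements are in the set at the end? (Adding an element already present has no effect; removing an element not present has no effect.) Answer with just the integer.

Tracking the set through each operation:
Start: {2, b}
Event 1 (remove b): removed. Set: {2}
Event 2 (remove 2): removed. Set: {}
Event 3 (remove v): not present, no change. Set: {}
Event 4 (remove k): not present, no change. Set: {}
Event 5 (add y): added. Set: {y}
Event 6 (add c): added. Set: {c, y}
Event 7 (add k): added. Set: {c, k, y}
Event 8 (add 7): added. Set: {7, c, k, y}
Event 9 (add v): added. Set: {7, c, k, v, y}

Final set: {7, c, k, v, y} (size 5)

Answer: 5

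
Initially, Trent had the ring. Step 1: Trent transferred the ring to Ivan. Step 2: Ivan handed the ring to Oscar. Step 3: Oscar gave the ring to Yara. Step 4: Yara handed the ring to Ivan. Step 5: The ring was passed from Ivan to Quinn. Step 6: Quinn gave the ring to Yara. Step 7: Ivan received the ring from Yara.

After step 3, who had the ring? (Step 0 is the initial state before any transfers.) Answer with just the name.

Tracking the ring holder through step 3:
After step 0 (start): Trent
After step 1: Ivan
After step 2: Oscar
After step 3: Yara

At step 3, the holder is Yara.

Answer: Yara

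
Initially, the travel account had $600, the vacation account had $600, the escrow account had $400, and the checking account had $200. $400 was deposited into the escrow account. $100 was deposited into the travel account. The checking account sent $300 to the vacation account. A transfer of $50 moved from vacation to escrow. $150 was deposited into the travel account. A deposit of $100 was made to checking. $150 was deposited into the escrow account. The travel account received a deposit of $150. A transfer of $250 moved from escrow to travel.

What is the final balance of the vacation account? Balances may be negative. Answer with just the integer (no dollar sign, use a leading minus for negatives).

Tracking account balances step by step:
Start: travel=600, vacation=600, escrow=400, checking=200
Event 1 (deposit 400 to escrow): escrow: 400 + 400 = 800. Balances: travel=600, vacation=600, escrow=800, checking=200
Event 2 (deposit 100 to travel): travel: 600 + 100 = 700. Balances: travel=700, vacation=600, escrow=800, checking=200
Event 3 (transfer 300 checking -> vacation): checking: 200 - 300 = -100, vacation: 600 + 300 = 900. Balances: travel=700, vacation=900, escrow=800, checking=-100
Event 4 (transfer 50 vacation -> escrow): vacation: 900 - 50 = 850, escrow: 800 + 50 = 850. Balances: travel=700, vacation=850, escrow=850, checking=-100
Event 5 (deposit 150 to travel): travel: 700 + 150 = 850. Balances: travel=850, vacation=850, escrow=850, checking=-100
Event 6 (deposit 100 to checking): checking: -100 + 100 = 0. Balances: travel=850, vacation=850, escrow=850, checking=0
Event 7 (deposit 150 to escrow): escrow: 850 + 150 = 1000. Balances: travel=850, vacation=850, escrow=1000, checking=0
Event 8 (deposit 150 to travel): travel: 850 + 150 = 1000. Balances: travel=1000, vacation=850, escrow=1000, checking=0
Event 9 (transfer 250 escrow -> travel): escrow: 1000 - 250 = 750, travel: 1000 + 250 = 1250. Balances: travel=1250, vacation=850, escrow=750, checking=0

Final balance of vacation: 850

Answer: 850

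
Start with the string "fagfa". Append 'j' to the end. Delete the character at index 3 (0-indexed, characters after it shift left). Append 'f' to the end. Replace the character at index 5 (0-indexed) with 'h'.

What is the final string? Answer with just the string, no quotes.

Answer: fagajh

Derivation:
Applying each edit step by step:
Start: "fagfa"
Op 1 (append 'j'): "fagfa" -> "fagfaj"
Op 2 (delete idx 3 = 'f'): "fagfaj" -> "fagaj"
Op 3 (append 'f'): "fagaj" -> "fagajf"
Op 4 (replace idx 5: 'f' -> 'h'): "fagajf" -> "fagajh"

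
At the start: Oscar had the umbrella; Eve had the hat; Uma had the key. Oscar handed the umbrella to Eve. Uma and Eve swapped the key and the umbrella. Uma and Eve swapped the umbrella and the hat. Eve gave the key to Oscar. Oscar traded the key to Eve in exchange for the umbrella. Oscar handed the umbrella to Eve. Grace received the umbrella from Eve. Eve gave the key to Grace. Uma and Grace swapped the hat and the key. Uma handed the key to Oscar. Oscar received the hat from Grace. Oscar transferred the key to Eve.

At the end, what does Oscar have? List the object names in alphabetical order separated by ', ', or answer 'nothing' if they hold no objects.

Answer: hat

Derivation:
Tracking all object holders:
Start: umbrella:Oscar, hat:Eve, key:Uma
Event 1 (give umbrella: Oscar -> Eve). State: umbrella:Eve, hat:Eve, key:Uma
Event 2 (swap key<->umbrella: now key:Eve, umbrella:Uma). State: umbrella:Uma, hat:Eve, key:Eve
Event 3 (swap umbrella<->hat: now umbrella:Eve, hat:Uma). State: umbrella:Eve, hat:Uma, key:Eve
Event 4 (give key: Eve -> Oscar). State: umbrella:Eve, hat:Uma, key:Oscar
Event 5 (swap key<->umbrella: now key:Eve, umbrella:Oscar). State: umbrella:Oscar, hat:Uma, key:Eve
Event 6 (give umbrella: Oscar -> Eve). State: umbrella:Eve, hat:Uma, key:Eve
Event 7 (give umbrella: Eve -> Grace). State: umbrella:Grace, hat:Uma, key:Eve
Event 8 (give key: Eve -> Grace). State: umbrella:Grace, hat:Uma, key:Grace
Event 9 (swap hat<->key: now hat:Grace, key:Uma). State: umbrella:Grace, hat:Grace, key:Uma
Event 10 (give key: Uma -> Oscar). State: umbrella:Grace, hat:Grace, key:Oscar
Event 11 (give hat: Grace -> Oscar). State: umbrella:Grace, hat:Oscar, key:Oscar
Event 12 (give key: Oscar -> Eve). State: umbrella:Grace, hat:Oscar, key:Eve

Final state: umbrella:Grace, hat:Oscar, key:Eve
Oscar holds: hat.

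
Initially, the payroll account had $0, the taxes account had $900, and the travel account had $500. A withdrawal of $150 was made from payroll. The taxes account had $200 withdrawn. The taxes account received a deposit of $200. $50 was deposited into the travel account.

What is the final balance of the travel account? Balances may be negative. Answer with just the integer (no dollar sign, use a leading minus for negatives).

Answer: 550

Derivation:
Tracking account balances step by step:
Start: payroll=0, taxes=900, travel=500
Event 1 (withdraw 150 from payroll): payroll: 0 - 150 = -150. Balances: payroll=-150, taxes=900, travel=500
Event 2 (withdraw 200 from taxes): taxes: 900 - 200 = 700. Balances: payroll=-150, taxes=700, travel=500
Event 3 (deposit 200 to taxes): taxes: 700 + 200 = 900. Balances: payroll=-150, taxes=900, travel=500
Event 4 (deposit 50 to travel): travel: 500 + 50 = 550. Balances: payroll=-150, taxes=900, travel=550

Final balance of travel: 550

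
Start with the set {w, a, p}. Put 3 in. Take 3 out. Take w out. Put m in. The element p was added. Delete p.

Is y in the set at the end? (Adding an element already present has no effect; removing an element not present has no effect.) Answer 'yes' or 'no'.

Answer: no

Derivation:
Tracking the set through each operation:
Start: {a, p, w}
Event 1 (add 3): added. Set: {3, a, p, w}
Event 2 (remove 3): removed. Set: {a, p, w}
Event 3 (remove w): removed. Set: {a, p}
Event 4 (add m): added. Set: {a, m, p}
Event 5 (add p): already present, no change. Set: {a, m, p}
Event 6 (remove p): removed. Set: {a, m}

Final set: {a, m} (size 2)
y is NOT in the final set.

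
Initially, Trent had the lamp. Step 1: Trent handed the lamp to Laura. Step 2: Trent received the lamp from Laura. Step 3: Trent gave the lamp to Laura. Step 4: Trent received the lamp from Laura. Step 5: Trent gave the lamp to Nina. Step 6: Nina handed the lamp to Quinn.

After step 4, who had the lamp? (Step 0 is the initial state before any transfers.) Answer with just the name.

Tracking the lamp holder through step 4:
After step 0 (start): Trent
After step 1: Laura
After step 2: Trent
After step 3: Laura
After step 4: Trent

At step 4, the holder is Trent.

Answer: Trent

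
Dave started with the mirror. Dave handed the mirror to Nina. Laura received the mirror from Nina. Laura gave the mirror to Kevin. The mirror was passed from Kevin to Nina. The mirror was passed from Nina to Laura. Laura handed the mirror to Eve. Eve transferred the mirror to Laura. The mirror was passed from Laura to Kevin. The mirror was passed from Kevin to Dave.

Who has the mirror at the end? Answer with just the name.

Tracking the mirror through each event:
Start: Dave has the mirror.
After event 1: Nina has the mirror.
After event 2: Laura has the mirror.
After event 3: Kevin has the mirror.
After event 4: Nina has the mirror.
After event 5: Laura has the mirror.
After event 6: Eve has the mirror.
After event 7: Laura has the mirror.
After event 8: Kevin has the mirror.
After event 9: Dave has the mirror.

Answer: Dave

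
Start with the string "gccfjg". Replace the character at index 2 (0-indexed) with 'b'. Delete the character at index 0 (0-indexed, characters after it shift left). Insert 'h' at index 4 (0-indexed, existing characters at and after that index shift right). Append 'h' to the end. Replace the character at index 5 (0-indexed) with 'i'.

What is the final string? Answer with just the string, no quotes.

Answer: cbfjhih

Derivation:
Applying each edit step by step:
Start: "gccfjg"
Op 1 (replace idx 2: 'c' -> 'b'): "gccfjg" -> "gcbfjg"
Op 2 (delete idx 0 = 'g'): "gcbfjg" -> "cbfjg"
Op 3 (insert 'h' at idx 4): "cbfjg" -> "cbfjhg"
Op 4 (append 'h'): "cbfjhg" -> "cbfjhgh"
Op 5 (replace idx 5: 'g' -> 'i'): "cbfjhgh" -> "cbfjhih"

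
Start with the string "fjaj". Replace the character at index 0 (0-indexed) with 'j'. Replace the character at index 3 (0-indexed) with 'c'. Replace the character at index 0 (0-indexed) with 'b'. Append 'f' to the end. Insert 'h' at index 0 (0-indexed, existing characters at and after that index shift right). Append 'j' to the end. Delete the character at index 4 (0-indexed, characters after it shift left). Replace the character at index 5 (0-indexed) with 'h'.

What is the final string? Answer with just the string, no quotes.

Applying each edit step by step:
Start: "fjaj"
Op 1 (replace idx 0: 'f' -> 'j'): "fjaj" -> "jjaj"
Op 2 (replace idx 3: 'j' -> 'c'): "jjaj" -> "jjac"
Op 3 (replace idx 0: 'j' -> 'b'): "jjac" -> "bjac"
Op 4 (append 'f'): "bjac" -> "bjacf"
Op 5 (insert 'h' at idx 0): "bjacf" -> "hbjacf"
Op 6 (append 'j'): "hbjacf" -> "hbjacfj"
Op 7 (delete idx 4 = 'c'): "hbjacfj" -> "hbjafj"
Op 8 (replace idx 5: 'j' -> 'h'): "hbjafj" -> "hbjafh"

Answer: hbjafh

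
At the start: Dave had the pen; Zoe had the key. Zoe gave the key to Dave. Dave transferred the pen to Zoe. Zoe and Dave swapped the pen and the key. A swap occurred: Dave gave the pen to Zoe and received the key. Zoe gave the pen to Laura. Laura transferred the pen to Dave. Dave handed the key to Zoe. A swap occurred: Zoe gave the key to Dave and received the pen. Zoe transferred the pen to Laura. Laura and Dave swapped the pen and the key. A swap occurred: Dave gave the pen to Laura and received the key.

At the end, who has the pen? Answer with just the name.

Tracking all object holders:
Start: pen:Dave, key:Zoe
Event 1 (give key: Zoe -> Dave). State: pen:Dave, key:Dave
Event 2 (give pen: Dave -> Zoe). State: pen:Zoe, key:Dave
Event 3 (swap pen<->key: now pen:Dave, key:Zoe). State: pen:Dave, key:Zoe
Event 4 (swap pen<->key: now pen:Zoe, key:Dave). State: pen:Zoe, key:Dave
Event 5 (give pen: Zoe -> Laura). State: pen:Laura, key:Dave
Event 6 (give pen: Laura -> Dave). State: pen:Dave, key:Dave
Event 7 (give key: Dave -> Zoe). State: pen:Dave, key:Zoe
Event 8 (swap key<->pen: now key:Dave, pen:Zoe). State: pen:Zoe, key:Dave
Event 9 (give pen: Zoe -> Laura). State: pen:Laura, key:Dave
Event 10 (swap pen<->key: now pen:Dave, key:Laura). State: pen:Dave, key:Laura
Event 11 (swap pen<->key: now pen:Laura, key:Dave). State: pen:Laura, key:Dave

Final state: pen:Laura, key:Dave
The pen is held by Laura.

Answer: Laura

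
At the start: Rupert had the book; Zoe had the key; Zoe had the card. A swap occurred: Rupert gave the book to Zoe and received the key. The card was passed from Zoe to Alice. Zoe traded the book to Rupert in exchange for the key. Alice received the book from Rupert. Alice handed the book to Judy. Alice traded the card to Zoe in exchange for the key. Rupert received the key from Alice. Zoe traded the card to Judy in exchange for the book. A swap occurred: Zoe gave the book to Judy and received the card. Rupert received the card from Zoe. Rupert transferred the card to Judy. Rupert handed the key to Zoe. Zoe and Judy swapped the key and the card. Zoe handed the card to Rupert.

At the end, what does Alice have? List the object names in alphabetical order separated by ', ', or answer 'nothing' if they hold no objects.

Tracking all object holders:
Start: book:Rupert, key:Zoe, card:Zoe
Event 1 (swap book<->key: now book:Zoe, key:Rupert). State: book:Zoe, key:Rupert, card:Zoe
Event 2 (give card: Zoe -> Alice). State: book:Zoe, key:Rupert, card:Alice
Event 3 (swap book<->key: now book:Rupert, key:Zoe). State: book:Rupert, key:Zoe, card:Alice
Event 4 (give book: Rupert -> Alice). State: book:Alice, key:Zoe, card:Alice
Event 5 (give book: Alice -> Judy). State: book:Judy, key:Zoe, card:Alice
Event 6 (swap card<->key: now card:Zoe, key:Alice). State: book:Judy, key:Alice, card:Zoe
Event 7 (give key: Alice -> Rupert). State: book:Judy, key:Rupert, card:Zoe
Event 8 (swap card<->book: now card:Judy, book:Zoe). State: book:Zoe, key:Rupert, card:Judy
Event 9 (swap book<->card: now book:Judy, card:Zoe). State: book:Judy, key:Rupert, card:Zoe
Event 10 (give card: Zoe -> Rupert). State: book:Judy, key:Rupert, card:Rupert
Event 11 (give card: Rupert -> Judy). State: book:Judy, key:Rupert, card:Judy
Event 12 (give key: Rupert -> Zoe). State: book:Judy, key:Zoe, card:Judy
Event 13 (swap key<->card: now key:Judy, card:Zoe). State: book:Judy, key:Judy, card:Zoe
Event 14 (give card: Zoe -> Rupert). State: book:Judy, key:Judy, card:Rupert

Final state: book:Judy, key:Judy, card:Rupert
Alice holds: (nothing).

Answer: nothing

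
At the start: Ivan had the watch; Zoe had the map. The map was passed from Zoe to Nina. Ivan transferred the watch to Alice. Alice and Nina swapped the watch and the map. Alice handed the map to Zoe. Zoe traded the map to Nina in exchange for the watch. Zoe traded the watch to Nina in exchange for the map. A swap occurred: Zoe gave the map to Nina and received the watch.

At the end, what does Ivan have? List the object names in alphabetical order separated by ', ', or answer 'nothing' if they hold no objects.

Tracking all object holders:
Start: watch:Ivan, map:Zoe
Event 1 (give map: Zoe -> Nina). State: watch:Ivan, map:Nina
Event 2 (give watch: Ivan -> Alice). State: watch:Alice, map:Nina
Event 3 (swap watch<->map: now watch:Nina, map:Alice). State: watch:Nina, map:Alice
Event 4 (give map: Alice -> Zoe). State: watch:Nina, map:Zoe
Event 5 (swap map<->watch: now map:Nina, watch:Zoe). State: watch:Zoe, map:Nina
Event 6 (swap watch<->map: now watch:Nina, map:Zoe). State: watch:Nina, map:Zoe
Event 7 (swap map<->watch: now map:Nina, watch:Zoe). State: watch:Zoe, map:Nina

Final state: watch:Zoe, map:Nina
Ivan holds: (nothing).

Answer: nothing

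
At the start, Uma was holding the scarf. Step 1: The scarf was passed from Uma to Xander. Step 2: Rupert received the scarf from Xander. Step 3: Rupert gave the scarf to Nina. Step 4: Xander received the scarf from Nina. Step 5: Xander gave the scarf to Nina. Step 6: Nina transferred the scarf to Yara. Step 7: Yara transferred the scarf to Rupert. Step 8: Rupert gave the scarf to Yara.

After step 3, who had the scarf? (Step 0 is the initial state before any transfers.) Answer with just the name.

Answer: Nina

Derivation:
Tracking the scarf holder through step 3:
After step 0 (start): Uma
After step 1: Xander
After step 2: Rupert
After step 3: Nina

At step 3, the holder is Nina.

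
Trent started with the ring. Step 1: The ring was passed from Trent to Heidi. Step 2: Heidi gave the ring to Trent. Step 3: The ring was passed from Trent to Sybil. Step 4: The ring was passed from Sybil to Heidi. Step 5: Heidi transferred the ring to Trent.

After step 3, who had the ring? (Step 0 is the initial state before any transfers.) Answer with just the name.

Answer: Sybil

Derivation:
Tracking the ring holder through step 3:
After step 0 (start): Trent
After step 1: Heidi
After step 2: Trent
After step 3: Sybil

At step 3, the holder is Sybil.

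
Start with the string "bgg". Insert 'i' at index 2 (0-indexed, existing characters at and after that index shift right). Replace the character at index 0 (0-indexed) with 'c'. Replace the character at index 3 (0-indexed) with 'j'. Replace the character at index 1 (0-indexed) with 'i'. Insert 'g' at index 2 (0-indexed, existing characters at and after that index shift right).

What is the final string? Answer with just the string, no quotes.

Answer: cigij

Derivation:
Applying each edit step by step:
Start: "bgg"
Op 1 (insert 'i' at idx 2): "bgg" -> "bgig"
Op 2 (replace idx 0: 'b' -> 'c'): "bgig" -> "cgig"
Op 3 (replace idx 3: 'g' -> 'j'): "cgig" -> "cgij"
Op 4 (replace idx 1: 'g' -> 'i'): "cgij" -> "ciij"
Op 5 (insert 'g' at idx 2): "ciij" -> "cigij"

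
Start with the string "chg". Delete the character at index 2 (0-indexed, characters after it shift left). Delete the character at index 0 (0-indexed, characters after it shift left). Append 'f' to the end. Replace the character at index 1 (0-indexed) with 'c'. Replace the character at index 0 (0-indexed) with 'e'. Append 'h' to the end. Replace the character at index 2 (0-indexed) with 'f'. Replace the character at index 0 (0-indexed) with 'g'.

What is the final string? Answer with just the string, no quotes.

Answer: gcf

Derivation:
Applying each edit step by step:
Start: "chg"
Op 1 (delete idx 2 = 'g'): "chg" -> "ch"
Op 2 (delete idx 0 = 'c'): "ch" -> "h"
Op 3 (append 'f'): "h" -> "hf"
Op 4 (replace idx 1: 'f' -> 'c'): "hf" -> "hc"
Op 5 (replace idx 0: 'h' -> 'e'): "hc" -> "ec"
Op 6 (append 'h'): "ec" -> "ech"
Op 7 (replace idx 2: 'h' -> 'f'): "ech" -> "ecf"
Op 8 (replace idx 0: 'e' -> 'g'): "ecf" -> "gcf"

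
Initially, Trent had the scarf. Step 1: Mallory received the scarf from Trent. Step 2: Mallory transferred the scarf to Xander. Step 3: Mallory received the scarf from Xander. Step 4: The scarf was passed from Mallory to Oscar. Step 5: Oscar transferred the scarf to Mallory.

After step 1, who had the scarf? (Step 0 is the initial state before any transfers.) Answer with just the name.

Answer: Mallory

Derivation:
Tracking the scarf holder through step 1:
After step 0 (start): Trent
After step 1: Mallory

At step 1, the holder is Mallory.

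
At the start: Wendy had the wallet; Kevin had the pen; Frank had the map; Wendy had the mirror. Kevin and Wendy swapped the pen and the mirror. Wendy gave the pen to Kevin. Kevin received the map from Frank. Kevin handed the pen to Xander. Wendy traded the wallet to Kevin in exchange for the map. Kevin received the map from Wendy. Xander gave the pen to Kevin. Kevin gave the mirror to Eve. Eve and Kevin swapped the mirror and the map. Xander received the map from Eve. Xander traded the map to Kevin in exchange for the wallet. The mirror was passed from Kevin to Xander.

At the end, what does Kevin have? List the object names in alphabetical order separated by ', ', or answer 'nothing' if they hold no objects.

Tracking all object holders:
Start: wallet:Wendy, pen:Kevin, map:Frank, mirror:Wendy
Event 1 (swap pen<->mirror: now pen:Wendy, mirror:Kevin). State: wallet:Wendy, pen:Wendy, map:Frank, mirror:Kevin
Event 2 (give pen: Wendy -> Kevin). State: wallet:Wendy, pen:Kevin, map:Frank, mirror:Kevin
Event 3 (give map: Frank -> Kevin). State: wallet:Wendy, pen:Kevin, map:Kevin, mirror:Kevin
Event 4 (give pen: Kevin -> Xander). State: wallet:Wendy, pen:Xander, map:Kevin, mirror:Kevin
Event 5 (swap wallet<->map: now wallet:Kevin, map:Wendy). State: wallet:Kevin, pen:Xander, map:Wendy, mirror:Kevin
Event 6 (give map: Wendy -> Kevin). State: wallet:Kevin, pen:Xander, map:Kevin, mirror:Kevin
Event 7 (give pen: Xander -> Kevin). State: wallet:Kevin, pen:Kevin, map:Kevin, mirror:Kevin
Event 8 (give mirror: Kevin -> Eve). State: wallet:Kevin, pen:Kevin, map:Kevin, mirror:Eve
Event 9 (swap mirror<->map: now mirror:Kevin, map:Eve). State: wallet:Kevin, pen:Kevin, map:Eve, mirror:Kevin
Event 10 (give map: Eve -> Xander). State: wallet:Kevin, pen:Kevin, map:Xander, mirror:Kevin
Event 11 (swap map<->wallet: now map:Kevin, wallet:Xander). State: wallet:Xander, pen:Kevin, map:Kevin, mirror:Kevin
Event 12 (give mirror: Kevin -> Xander). State: wallet:Xander, pen:Kevin, map:Kevin, mirror:Xander

Final state: wallet:Xander, pen:Kevin, map:Kevin, mirror:Xander
Kevin holds: map, pen.

Answer: map, pen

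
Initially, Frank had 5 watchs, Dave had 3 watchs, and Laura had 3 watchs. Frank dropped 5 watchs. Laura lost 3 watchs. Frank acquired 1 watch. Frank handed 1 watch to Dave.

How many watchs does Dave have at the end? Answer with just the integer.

Tracking counts step by step:
Start: Frank=5, Dave=3, Laura=3
Event 1 (Frank -5): Frank: 5 -> 0. State: Frank=0, Dave=3, Laura=3
Event 2 (Laura -3): Laura: 3 -> 0. State: Frank=0, Dave=3, Laura=0
Event 3 (Frank +1): Frank: 0 -> 1. State: Frank=1, Dave=3, Laura=0
Event 4 (Frank -> Dave, 1): Frank: 1 -> 0, Dave: 3 -> 4. State: Frank=0, Dave=4, Laura=0

Dave's final count: 4

Answer: 4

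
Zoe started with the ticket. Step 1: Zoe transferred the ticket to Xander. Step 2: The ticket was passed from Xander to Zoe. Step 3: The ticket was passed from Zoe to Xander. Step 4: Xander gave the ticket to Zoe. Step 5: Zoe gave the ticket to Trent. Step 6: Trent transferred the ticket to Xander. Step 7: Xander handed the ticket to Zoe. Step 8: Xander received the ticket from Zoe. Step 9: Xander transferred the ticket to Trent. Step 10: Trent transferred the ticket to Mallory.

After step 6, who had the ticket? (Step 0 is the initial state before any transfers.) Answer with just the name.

Tracking the ticket holder through step 6:
After step 0 (start): Zoe
After step 1: Xander
After step 2: Zoe
After step 3: Xander
After step 4: Zoe
After step 5: Trent
After step 6: Xander

At step 6, the holder is Xander.

Answer: Xander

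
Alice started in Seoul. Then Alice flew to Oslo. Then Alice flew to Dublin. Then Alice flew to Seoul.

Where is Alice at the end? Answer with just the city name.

Tracking Alice's location:
Start: Alice is in Seoul.
After move 1: Seoul -> Oslo. Alice is in Oslo.
After move 2: Oslo -> Dublin. Alice is in Dublin.
After move 3: Dublin -> Seoul. Alice is in Seoul.

Answer: Seoul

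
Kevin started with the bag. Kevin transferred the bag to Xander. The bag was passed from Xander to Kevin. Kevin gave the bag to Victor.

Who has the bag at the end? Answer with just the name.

Answer: Victor

Derivation:
Tracking the bag through each event:
Start: Kevin has the bag.
After event 1: Xander has the bag.
After event 2: Kevin has the bag.
After event 3: Victor has the bag.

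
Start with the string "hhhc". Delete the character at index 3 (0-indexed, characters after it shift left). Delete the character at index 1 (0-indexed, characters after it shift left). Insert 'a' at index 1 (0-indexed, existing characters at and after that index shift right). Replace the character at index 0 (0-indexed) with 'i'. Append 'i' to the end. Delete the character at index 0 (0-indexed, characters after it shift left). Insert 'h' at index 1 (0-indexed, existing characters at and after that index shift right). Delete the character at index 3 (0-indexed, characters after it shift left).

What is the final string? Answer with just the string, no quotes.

Answer: ahh

Derivation:
Applying each edit step by step:
Start: "hhhc"
Op 1 (delete idx 3 = 'c'): "hhhc" -> "hhh"
Op 2 (delete idx 1 = 'h'): "hhh" -> "hh"
Op 3 (insert 'a' at idx 1): "hh" -> "hah"
Op 4 (replace idx 0: 'h' -> 'i'): "hah" -> "iah"
Op 5 (append 'i'): "iah" -> "iahi"
Op 6 (delete idx 0 = 'i'): "iahi" -> "ahi"
Op 7 (insert 'h' at idx 1): "ahi" -> "ahhi"
Op 8 (delete idx 3 = 'i'): "ahhi" -> "ahh"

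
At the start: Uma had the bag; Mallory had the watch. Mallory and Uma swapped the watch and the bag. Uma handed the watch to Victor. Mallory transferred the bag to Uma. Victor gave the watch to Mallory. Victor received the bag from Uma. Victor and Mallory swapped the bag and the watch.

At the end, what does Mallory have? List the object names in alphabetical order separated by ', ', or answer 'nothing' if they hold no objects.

Answer: bag

Derivation:
Tracking all object holders:
Start: bag:Uma, watch:Mallory
Event 1 (swap watch<->bag: now watch:Uma, bag:Mallory). State: bag:Mallory, watch:Uma
Event 2 (give watch: Uma -> Victor). State: bag:Mallory, watch:Victor
Event 3 (give bag: Mallory -> Uma). State: bag:Uma, watch:Victor
Event 4 (give watch: Victor -> Mallory). State: bag:Uma, watch:Mallory
Event 5 (give bag: Uma -> Victor). State: bag:Victor, watch:Mallory
Event 6 (swap bag<->watch: now bag:Mallory, watch:Victor). State: bag:Mallory, watch:Victor

Final state: bag:Mallory, watch:Victor
Mallory holds: bag.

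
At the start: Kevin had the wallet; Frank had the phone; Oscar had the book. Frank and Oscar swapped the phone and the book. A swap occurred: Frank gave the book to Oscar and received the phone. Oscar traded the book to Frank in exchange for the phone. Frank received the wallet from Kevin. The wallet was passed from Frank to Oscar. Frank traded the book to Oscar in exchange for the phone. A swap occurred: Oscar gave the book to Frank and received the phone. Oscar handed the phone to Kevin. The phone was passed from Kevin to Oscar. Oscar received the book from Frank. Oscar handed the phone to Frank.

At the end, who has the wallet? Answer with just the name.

Tracking all object holders:
Start: wallet:Kevin, phone:Frank, book:Oscar
Event 1 (swap phone<->book: now phone:Oscar, book:Frank). State: wallet:Kevin, phone:Oscar, book:Frank
Event 2 (swap book<->phone: now book:Oscar, phone:Frank). State: wallet:Kevin, phone:Frank, book:Oscar
Event 3 (swap book<->phone: now book:Frank, phone:Oscar). State: wallet:Kevin, phone:Oscar, book:Frank
Event 4 (give wallet: Kevin -> Frank). State: wallet:Frank, phone:Oscar, book:Frank
Event 5 (give wallet: Frank -> Oscar). State: wallet:Oscar, phone:Oscar, book:Frank
Event 6 (swap book<->phone: now book:Oscar, phone:Frank). State: wallet:Oscar, phone:Frank, book:Oscar
Event 7 (swap book<->phone: now book:Frank, phone:Oscar). State: wallet:Oscar, phone:Oscar, book:Frank
Event 8 (give phone: Oscar -> Kevin). State: wallet:Oscar, phone:Kevin, book:Frank
Event 9 (give phone: Kevin -> Oscar). State: wallet:Oscar, phone:Oscar, book:Frank
Event 10 (give book: Frank -> Oscar). State: wallet:Oscar, phone:Oscar, book:Oscar
Event 11 (give phone: Oscar -> Frank). State: wallet:Oscar, phone:Frank, book:Oscar

Final state: wallet:Oscar, phone:Frank, book:Oscar
The wallet is held by Oscar.

Answer: Oscar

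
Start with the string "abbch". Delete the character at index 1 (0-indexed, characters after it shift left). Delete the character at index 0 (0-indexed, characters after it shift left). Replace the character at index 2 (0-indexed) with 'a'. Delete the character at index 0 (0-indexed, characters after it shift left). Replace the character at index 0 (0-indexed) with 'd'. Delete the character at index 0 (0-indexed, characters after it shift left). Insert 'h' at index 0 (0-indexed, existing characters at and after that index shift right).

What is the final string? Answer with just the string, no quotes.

Answer: ha

Derivation:
Applying each edit step by step:
Start: "abbch"
Op 1 (delete idx 1 = 'b'): "abbch" -> "abch"
Op 2 (delete idx 0 = 'a'): "abch" -> "bch"
Op 3 (replace idx 2: 'h' -> 'a'): "bch" -> "bca"
Op 4 (delete idx 0 = 'b'): "bca" -> "ca"
Op 5 (replace idx 0: 'c' -> 'd'): "ca" -> "da"
Op 6 (delete idx 0 = 'd'): "da" -> "a"
Op 7 (insert 'h' at idx 0): "a" -> "ha"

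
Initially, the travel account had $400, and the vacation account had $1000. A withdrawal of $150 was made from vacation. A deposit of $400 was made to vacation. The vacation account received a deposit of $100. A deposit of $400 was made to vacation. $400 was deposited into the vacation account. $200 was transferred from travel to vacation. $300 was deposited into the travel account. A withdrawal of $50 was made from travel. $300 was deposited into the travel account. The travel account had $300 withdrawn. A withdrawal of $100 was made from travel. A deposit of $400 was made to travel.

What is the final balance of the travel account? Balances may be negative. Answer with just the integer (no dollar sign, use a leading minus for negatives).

Tracking account balances step by step:
Start: travel=400, vacation=1000
Event 1 (withdraw 150 from vacation): vacation: 1000 - 150 = 850. Balances: travel=400, vacation=850
Event 2 (deposit 400 to vacation): vacation: 850 + 400 = 1250. Balances: travel=400, vacation=1250
Event 3 (deposit 100 to vacation): vacation: 1250 + 100 = 1350. Balances: travel=400, vacation=1350
Event 4 (deposit 400 to vacation): vacation: 1350 + 400 = 1750. Balances: travel=400, vacation=1750
Event 5 (deposit 400 to vacation): vacation: 1750 + 400 = 2150. Balances: travel=400, vacation=2150
Event 6 (transfer 200 travel -> vacation): travel: 400 - 200 = 200, vacation: 2150 + 200 = 2350. Balances: travel=200, vacation=2350
Event 7 (deposit 300 to travel): travel: 200 + 300 = 500. Balances: travel=500, vacation=2350
Event 8 (withdraw 50 from travel): travel: 500 - 50 = 450. Balances: travel=450, vacation=2350
Event 9 (deposit 300 to travel): travel: 450 + 300 = 750. Balances: travel=750, vacation=2350
Event 10 (withdraw 300 from travel): travel: 750 - 300 = 450. Balances: travel=450, vacation=2350
Event 11 (withdraw 100 from travel): travel: 450 - 100 = 350. Balances: travel=350, vacation=2350
Event 12 (deposit 400 to travel): travel: 350 + 400 = 750. Balances: travel=750, vacation=2350

Final balance of travel: 750

Answer: 750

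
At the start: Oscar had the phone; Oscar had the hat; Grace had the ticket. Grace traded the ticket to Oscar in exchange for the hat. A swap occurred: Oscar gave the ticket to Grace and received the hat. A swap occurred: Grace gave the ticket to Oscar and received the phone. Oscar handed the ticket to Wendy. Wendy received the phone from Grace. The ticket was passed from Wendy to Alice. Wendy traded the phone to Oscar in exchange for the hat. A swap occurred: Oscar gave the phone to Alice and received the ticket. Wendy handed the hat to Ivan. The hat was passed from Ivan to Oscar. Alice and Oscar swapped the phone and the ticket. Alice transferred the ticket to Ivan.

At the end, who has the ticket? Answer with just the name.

Tracking all object holders:
Start: phone:Oscar, hat:Oscar, ticket:Grace
Event 1 (swap ticket<->hat: now ticket:Oscar, hat:Grace). State: phone:Oscar, hat:Grace, ticket:Oscar
Event 2 (swap ticket<->hat: now ticket:Grace, hat:Oscar). State: phone:Oscar, hat:Oscar, ticket:Grace
Event 3 (swap ticket<->phone: now ticket:Oscar, phone:Grace). State: phone:Grace, hat:Oscar, ticket:Oscar
Event 4 (give ticket: Oscar -> Wendy). State: phone:Grace, hat:Oscar, ticket:Wendy
Event 5 (give phone: Grace -> Wendy). State: phone:Wendy, hat:Oscar, ticket:Wendy
Event 6 (give ticket: Wendy -> Alice). State: phone:Wendy, hat:Oscar, ticket:Alice
Event 7 (swap phone<->hat: now phone:Oscar, hat:Wendy). State: phone:Oscar, hat:Wendy, ticket:Alice
Event 8 (swap phone<->ticket: now phone:Alice, ticket:Oscar). State: phone:Alice, hat:Wendy, ticket:Oscar
Event 9 (give hat: Wendy -> Ivan). State: phone:Alice, hat:Ivan, ticket:Oscar
Event 10 (give hat: Ivan -> Oscar). State: phone:Alice, hat:Oscar, ticket:Oscar
Event 11 (swap phone<->ticket: now phone:Oscar, ticket:Alice). State: phone:Oscar, hat:Oscar, ticket:Alice
Event 12 (give ticket: Alice -> Ivan). State: phone:Oscar, hat:Oscar, ticket:Ivan

Final state: phone:Oscar, hat:Oscar, ticket:Ivan
The ticket is held by Ivan.

Answer: Ivan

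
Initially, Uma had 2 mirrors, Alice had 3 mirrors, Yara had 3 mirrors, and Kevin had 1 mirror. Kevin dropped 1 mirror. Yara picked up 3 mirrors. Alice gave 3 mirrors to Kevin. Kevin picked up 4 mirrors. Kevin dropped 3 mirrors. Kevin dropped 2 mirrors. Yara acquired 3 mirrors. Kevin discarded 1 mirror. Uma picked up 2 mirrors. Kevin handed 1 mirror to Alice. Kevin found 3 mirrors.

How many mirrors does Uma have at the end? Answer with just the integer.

Answer: 4

Derivation:
Tracking counts step by step:
Start: Uma=2, Alice=3, Yara=3, Kevin=1
Event 1 (Kevin -1): Kevin: 1 -> 0. State: Uma=2, Alice=3, Yara=3, Kevin=0
Event 2 (Yara +3): Yara: 3 -> 6. State: Uma=2, Alice=3, Yara=6, Kevin=0
Event 3 (Alice -> Kevin, 3): Alice: 3 -> 0, Kevin: 0 -> 3. State: Uma=2, Alice=0, Yara=6, Kevin=3
Event 4 (Kevin +4): Kevin: 3 -> 7. State: Uma=2, Alice=0, Yara=6, Kevin=7
Event 5 (Kevin -3): Kevin: 7 -> 4. State: Uma=2, Alice=0, Yara=6, Kevin=4
Event 6 (Kevin -2): Kevin: 4 -> 2. State: Uma=2, Alice=0, Yara=6, Kevin=2
Event 7 (Yara +3): Yara: 6 -> 9. State: Uma=2, Alice=0, Yara=9, Kevin=2
Event 8 (Kevin -1): Kevin: 2 -> 1. State: Uma=2, Alice=0, Yara=9, Kevin=1
Event 9 (Uma +2): Uma: 2 -> 4. State: Uma=4, Alice=0, Yara=9, Kevin=1
Event 10 (Kevin -> Alice, 1): Kevin: 1 -> 0, Alice: 0 -> 1. State: Uma=4, Alice=1, Yara=9, Kevin=0
Event 11 (Kevin +3): Kevin: 0 -> 3. State: Uma=4, Alice=1, Yara=9, Kevin=3

Uma's final count: 4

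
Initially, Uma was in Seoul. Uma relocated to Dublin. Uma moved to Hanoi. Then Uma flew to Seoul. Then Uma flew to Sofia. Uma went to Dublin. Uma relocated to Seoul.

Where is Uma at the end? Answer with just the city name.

Answer: Seoul

Derivation:
Tracking Uma's location:
Start: Uma is in Seoul.
After move 1: Seoul -> Dublin. Uma is in Dublin.
After move 2: Dublin -> Hanoi. Uma is in Hanoi.
After move 3: Hanoi -> Seoul. Uma is in Seoul.
After move 4: Seoul -> Sofia. Uma is in Sofia.
After move 5: Sofia -> Dublin. Uma is in Dublin.
After move 6: Dublin -> Seoul. Uma is in Seoul.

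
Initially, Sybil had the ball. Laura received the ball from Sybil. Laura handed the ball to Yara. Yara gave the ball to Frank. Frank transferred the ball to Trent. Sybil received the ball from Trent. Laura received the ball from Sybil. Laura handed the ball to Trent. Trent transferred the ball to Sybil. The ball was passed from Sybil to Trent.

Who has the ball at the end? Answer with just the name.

Answer: Trent

Derivation:
Tracking the ball through each event:
Start: Sybil has the ball.
After event 1: Laura has the ball.
After event 2: Yara has the ball.
After event 3: Frank has the ball.
After event 4: Trent has the ball.
After event 5: Sybil has the ball.
After event 6: Laura has the ball.
After event 7: Trent has the ball.
After event 8: Sybil has the ball.
After event 9: Trent has the ball.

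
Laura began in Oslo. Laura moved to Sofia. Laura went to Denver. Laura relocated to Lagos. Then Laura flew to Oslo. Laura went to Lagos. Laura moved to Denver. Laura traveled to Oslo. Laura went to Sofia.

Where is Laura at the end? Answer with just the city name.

Tracking Laura's location:
Start: Laura is in Oslo.
After move 1: Oslo -> Sofia. Laura is in Sofia.
After move 2: Sofia -> Denver. Laura is in Denver.
After move 3: Denver -> Lagos. Laura is in Lagos.
After move 4: Lagos -> Oslo. Laura is in Oslo.
After move 5: Oslo -> Lagos. Laura is in Lagos.
After move 6: Lagos -> Denver. Laura is in Denver.
After move 7: Denver -> Oslo. Laura is in Oslo.
After move 8: Oslo -> Sofia. Laura is in Sofia.

Answer: Sofia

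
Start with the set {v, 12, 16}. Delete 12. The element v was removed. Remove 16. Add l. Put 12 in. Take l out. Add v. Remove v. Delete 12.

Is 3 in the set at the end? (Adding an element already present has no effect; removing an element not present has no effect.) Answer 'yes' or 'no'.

Answer: no

Derivation:
Tracking the set through each operation:
Start: {12, 16, v}
Event 1 (remove 12): removed. Set: {16, v}
Event 2 (remove v): removed. Set: {16}
Event 3 (remove 16): removed. Set: {}
Event 4 (add l): added. Set: {l}
Event 5 (add 12): added. Set: {12, l}
Event 6 (remove l): removed. Set: {12}
Event 7 (add v): added. Set: {12, v}
Event 8 (remove v): removed. Set: {12}
Event 9 (remove 12): removed. Set: {}

Final set: {} (size 0)
3 is NOT in the final set.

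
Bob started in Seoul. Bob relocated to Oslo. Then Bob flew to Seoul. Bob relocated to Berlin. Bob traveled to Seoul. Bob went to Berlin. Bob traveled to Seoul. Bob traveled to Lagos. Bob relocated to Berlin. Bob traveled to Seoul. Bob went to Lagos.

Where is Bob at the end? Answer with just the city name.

Answer: Lagos

Derivation:
Tracking Bob's location:
Start: Bob is in Seoul.
After move 1: Seoul -> Oslo. Bob is in Oslo.
After move 2: Oslo -> Seoul. Bob is in Seoul.
After move 3: Seoul -> Berlin. Bob is in Berlin.
After move 4: Berlin -> Seoul. Bob is in Seoul.
After move 5: Seoul -> Berlin. Bob is in Berlin.
After move 6: Berlin -> Seoul. Bob is in Seoul.
After move 7: Seoul -> Lagos. Bob is in Lagos.
After move 8: Lagos -> Berlin. Bob is in Berlin.
After move 9: Berlin -> Seoul. Bob is in Seoul.
After move 10: Seoul -> Lagos. Bob is in Lagos.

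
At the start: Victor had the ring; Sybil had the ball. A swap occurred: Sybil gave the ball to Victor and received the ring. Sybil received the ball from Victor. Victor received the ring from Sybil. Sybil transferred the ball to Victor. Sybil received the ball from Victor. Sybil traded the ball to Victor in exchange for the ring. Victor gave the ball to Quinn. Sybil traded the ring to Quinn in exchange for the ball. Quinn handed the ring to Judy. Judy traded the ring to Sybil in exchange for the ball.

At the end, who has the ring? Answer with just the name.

Answer: Sybil

Derivation:
Tracking all object holders:
Start: ring:Victor, ball:Sybil
Event 1 (swap ball<->ring: now ball:Victor, ring:Sybil). State: ring:Sybil, ball:Victor
Event 2 (give ball: Victor -> Sybil). State: ring:Sybil, ball:Sybil
Event 3 (give ring: Sybil -> Victor). State: ring:Victor, ball:Sybil
Event 4 (give ball: Sybil -> Victor). State: ring:Victor, ball:Victor
Event 5 (give ball: Victor -> Sybil). State: ring:Victor, ball:Sybil
Event 6 (swap ball<->ring: now ball:Victor, ring:Sybil). State: ring:Sybil, ball:Victor
Event 7 (give ball: Victor -> Quinn). State: ring:Sybil, ball:Quinn
Event 8 (swap ring<->ball: now ring:Quinn, ball:Sybil). State: ring:Quinn, ball:Sybil
Event 9 (give ring: Quinn -> Judy). State: ring:Judy, ball:Sybil
Event 10 (swap ring<->ball: now ring:Sybil, ball:Judy). State: ring:Sybil, ball:Judy

Final state: ring:Sybil, ball:Judy
The ring is held by Sybil.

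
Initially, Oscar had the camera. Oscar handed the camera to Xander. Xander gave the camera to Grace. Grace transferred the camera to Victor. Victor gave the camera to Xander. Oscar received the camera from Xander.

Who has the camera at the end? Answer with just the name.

Answer: Oscar

Derivation:
Tracking the camera through each event:
Start: Oscar has the camera.
After event 1: Xander has the camera.
After event 2: Grace has the camera.
After event 3: Victor has the camera.
After event 4: Xander has the camera.
After event 5: Oscar has the camera.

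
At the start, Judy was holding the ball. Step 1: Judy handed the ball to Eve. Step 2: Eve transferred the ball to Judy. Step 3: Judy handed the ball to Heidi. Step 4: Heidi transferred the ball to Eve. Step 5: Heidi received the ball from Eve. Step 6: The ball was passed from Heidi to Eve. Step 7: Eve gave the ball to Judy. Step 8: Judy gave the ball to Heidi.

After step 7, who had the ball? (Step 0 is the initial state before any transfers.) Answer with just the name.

Tracking the ball holder through step 7:
After step 0 (start): Judy
After step 1: Eve
After step 2: Judy
After step 3: Heidi
After step 4: Eve
After step 5: Heidi
After step 6: Eve
After step 7: Judy

At step 7, the holder is Judy.

Answer: Judy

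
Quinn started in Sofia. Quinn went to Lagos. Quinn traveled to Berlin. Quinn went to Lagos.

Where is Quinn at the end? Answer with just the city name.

Tracking Quinn's location:
Start: Quinn is in Sofia.
After move 1: Sofia -> Lagos. Quinn is in Lagos.
After move 2: Lagos -> Berlin. Quinn is in Berlin.
After move 3: Berlin -> Lagos. Quinn is in Lagos.

Answer: Lagos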